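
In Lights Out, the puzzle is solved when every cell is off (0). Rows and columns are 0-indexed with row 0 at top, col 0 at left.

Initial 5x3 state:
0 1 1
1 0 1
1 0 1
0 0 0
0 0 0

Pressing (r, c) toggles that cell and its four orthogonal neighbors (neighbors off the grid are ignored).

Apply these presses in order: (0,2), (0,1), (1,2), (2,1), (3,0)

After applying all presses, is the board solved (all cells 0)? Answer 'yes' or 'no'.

After press 1 at (0,2):
0 0 0
1 0 0
1 0 1
0 0 0
0 0 0

After press 2 at (0,1):
1 1 1
1 1 0
1 0 1
0 0 0
0 0 0

After press 3 at (1,2):
1 1 0
1 0 1
1 0 0
0 0 0
0 0 0

After press 4 at (2,1):
1 1 0
1 1 1
0 1 1
0 1 0
0 0 0

After press 5 at (3,0):
1 1 0
1 1 1
1 1 1
1 0 0
1 0 0

Lights still on: 10

Answer: no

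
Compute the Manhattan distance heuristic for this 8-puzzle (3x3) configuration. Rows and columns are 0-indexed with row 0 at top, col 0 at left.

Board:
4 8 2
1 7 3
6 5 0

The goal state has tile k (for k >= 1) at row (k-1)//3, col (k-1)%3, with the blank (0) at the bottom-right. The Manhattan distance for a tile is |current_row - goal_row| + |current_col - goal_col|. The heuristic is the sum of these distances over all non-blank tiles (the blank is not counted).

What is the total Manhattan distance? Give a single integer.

Answer: 12

Derivation:
Tile 4: (0,0)->(1,0) = 1
Tile 8: (0,1)->(2,1) = 2
Tile 2: (0,2)->(0,1) = 1
Tile 1: (1,0)->(0,0) = 1
Tile 7: (1,1)->(2,0) = 2
Tile 3: (1,2)->(0,2) = 1
Tile 6: (2,0)->(1,2) = 3
Tile 5: (2,1)->(1,1) = 1
Sum: 1 + 2 + 1 + 1 + 2 + 1 + 3 + 1 = 12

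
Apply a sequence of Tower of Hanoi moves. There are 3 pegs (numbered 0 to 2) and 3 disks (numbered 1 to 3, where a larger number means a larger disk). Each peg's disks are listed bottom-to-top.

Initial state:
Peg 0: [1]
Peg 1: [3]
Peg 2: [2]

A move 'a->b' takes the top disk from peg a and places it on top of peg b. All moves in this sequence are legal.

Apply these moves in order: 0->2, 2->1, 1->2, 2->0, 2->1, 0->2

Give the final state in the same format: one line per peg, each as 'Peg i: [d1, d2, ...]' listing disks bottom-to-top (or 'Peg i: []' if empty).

Answer: Peg 0: []
Peg 1: [3, 2]
Peg 2: [1]

Derivation:
After move 1 (0->2):
Peg 0: []
Peg 1: [3]
Peg 2: [2, 1]

After move 2 (2->1):
Peg 0: []
Peg 1: [3, 1]
Peg 2: [2]

After move 3 (1->2):
Peg 0: []
Peg 1: [3]
Peg 2: [2, 1]

After move 4 (2->0):
Peg 0: [1]
Peg 1: [3]
Peg 2: [2]

After move 5 (2->1):
Peg 0: [1]
Peg 1: [3, 2]
Peg 2: []

After move 6 (0->2):
Peg 0: []
Peg 1: [3, 2]
Peg 2: [1]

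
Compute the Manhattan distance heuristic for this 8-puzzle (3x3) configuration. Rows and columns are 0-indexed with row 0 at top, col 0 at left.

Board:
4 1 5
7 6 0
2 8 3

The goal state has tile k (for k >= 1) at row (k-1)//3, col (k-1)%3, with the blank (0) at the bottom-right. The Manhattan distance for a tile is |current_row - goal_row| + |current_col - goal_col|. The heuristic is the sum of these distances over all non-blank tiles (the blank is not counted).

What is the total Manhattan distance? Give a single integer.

Tile 4: (0,0)->(1,0) = 1
Tile 1: (0,1)->(0,0) = 1
Tile 5: (0,2)->(1,1) = 2
Tile 7: (1,0)->(2,0) = 1
Tile 6: (1,1)->(1,2) = 1
Tile 2: (2,0)->(0,1) = 3
Tile 8: (2,1)->(2,1) = 0
Tile 3: (2,2)->(0,2) = 2
Sum: 1 + 1 + 2 + 1 + 1 + 3 + 0 + 2 = 11

Answer: 11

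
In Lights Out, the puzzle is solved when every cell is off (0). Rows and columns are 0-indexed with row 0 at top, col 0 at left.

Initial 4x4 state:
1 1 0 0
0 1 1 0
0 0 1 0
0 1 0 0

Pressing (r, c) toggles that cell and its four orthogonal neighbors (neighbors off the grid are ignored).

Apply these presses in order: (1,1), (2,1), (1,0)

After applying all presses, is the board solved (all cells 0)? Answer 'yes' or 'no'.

After press 1 at (1,1):
1 0 0 0
1 0 0 0
0 1 1 0
0 1 0 0

After press 2 at (2,1):
1 0 0 0
1 1 0 0
1 0 0 0
0 0 0 0

After press 3 at (1,0):
0 0 0 0
0 0 0 0
0 0 0 0
0 0 0 0

Lights still on: 0

Answer: yes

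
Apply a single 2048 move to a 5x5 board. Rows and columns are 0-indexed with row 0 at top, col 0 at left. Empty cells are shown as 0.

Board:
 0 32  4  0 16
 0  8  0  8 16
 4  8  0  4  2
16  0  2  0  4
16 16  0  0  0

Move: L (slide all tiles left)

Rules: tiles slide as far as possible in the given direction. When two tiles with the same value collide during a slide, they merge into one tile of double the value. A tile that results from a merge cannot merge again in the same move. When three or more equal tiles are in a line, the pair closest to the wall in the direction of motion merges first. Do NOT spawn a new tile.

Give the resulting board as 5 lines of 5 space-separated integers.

Answer: 32  4 16  0  0
16 16  0  0  0
 4  8  4  2  0
16  2  4  0  0
32  0  0  0  0

Derivation:
Slide left:
row 0: [0, 32, 4, 0, 16] -> [32, 4, 16, 0, 0]
row 1: [0, 8, 0, 8, 16] -> [16, 16, 0, 0, 0]
row 2: [4, 8, 0, 4, 2] -> [4, 8, 4, 2, 0]
row 3: [16, 0, 2, 0, 4] -> [16, 2, 4, 0, 0]
row 4: [16, 16, 0, 0, 0] -> [32, 0, 0, 0, 0]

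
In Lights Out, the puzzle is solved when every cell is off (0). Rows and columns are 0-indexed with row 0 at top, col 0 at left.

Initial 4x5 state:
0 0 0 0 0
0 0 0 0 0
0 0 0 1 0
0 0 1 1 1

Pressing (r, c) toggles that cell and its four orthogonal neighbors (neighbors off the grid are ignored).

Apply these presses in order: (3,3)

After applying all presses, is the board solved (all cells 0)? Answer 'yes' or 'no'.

After press 1 at (3,3):
0 0 0 0 0
0 0 0 0 0
0 0 0 0 0
0 0 0 0 0

Lights still on: 0

Answer: yes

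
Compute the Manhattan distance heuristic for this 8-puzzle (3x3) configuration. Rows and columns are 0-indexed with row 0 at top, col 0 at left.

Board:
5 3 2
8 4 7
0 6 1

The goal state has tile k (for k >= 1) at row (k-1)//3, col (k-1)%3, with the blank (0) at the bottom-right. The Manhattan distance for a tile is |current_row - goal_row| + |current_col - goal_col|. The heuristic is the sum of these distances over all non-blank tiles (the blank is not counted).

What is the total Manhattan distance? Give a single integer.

Answer: 16

Derivation:
Tile 5: (0,0)->(1,1) = 2
Tile 3: (0,1)->(0,2) = 1
Tile 2: (0,2)->(0,1) = 1
Tile 8: (1,0)->(2,1) = 2
Tile 4: (1,1)->(1,0) = 1
Tile 7: (1,2)->(2,0) = 3
Tile 6: (2,1)->(1,2) = 2
Tile 1: (2,2)->(0,0) = 4
Sum: 2 + 1 + 1 + 2 + 1 + 3 + 2 + 4 = 16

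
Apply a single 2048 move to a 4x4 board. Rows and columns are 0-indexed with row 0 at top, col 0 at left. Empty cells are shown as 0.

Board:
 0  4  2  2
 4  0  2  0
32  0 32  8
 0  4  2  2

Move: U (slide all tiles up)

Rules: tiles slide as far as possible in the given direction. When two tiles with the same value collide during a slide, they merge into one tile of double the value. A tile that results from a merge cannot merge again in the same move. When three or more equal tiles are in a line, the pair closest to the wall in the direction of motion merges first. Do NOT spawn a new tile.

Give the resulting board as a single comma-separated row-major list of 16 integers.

Answer: 4, 8, 4, 2, 32, 0, 32, 8, 0, 0, 2, 2, 0, 0, 0, 0

Derivation:
Slide up:
col 0: [0, 4, 32, 0] -> [4, 32, 0, 0]
col 1: [4, 0, 0, 4] -> [8, 0, 0, 0]
col 2: [2, 2, 32, 2] -> [4, 32, 2, 0]
col 3: [2, 0, 8, 2] -> [2, 8, 2, 0]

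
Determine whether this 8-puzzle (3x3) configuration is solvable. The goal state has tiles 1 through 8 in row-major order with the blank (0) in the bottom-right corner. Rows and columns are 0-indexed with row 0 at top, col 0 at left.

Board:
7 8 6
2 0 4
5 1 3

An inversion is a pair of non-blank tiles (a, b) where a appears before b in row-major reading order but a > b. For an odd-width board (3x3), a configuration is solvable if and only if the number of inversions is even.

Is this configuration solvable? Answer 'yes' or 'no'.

Answer: yes

Derivation:
Inversions (pairs i<j in row-major order where tile[i] > tile[j] > 0): 22
22 is even, so the puzzle is solvable.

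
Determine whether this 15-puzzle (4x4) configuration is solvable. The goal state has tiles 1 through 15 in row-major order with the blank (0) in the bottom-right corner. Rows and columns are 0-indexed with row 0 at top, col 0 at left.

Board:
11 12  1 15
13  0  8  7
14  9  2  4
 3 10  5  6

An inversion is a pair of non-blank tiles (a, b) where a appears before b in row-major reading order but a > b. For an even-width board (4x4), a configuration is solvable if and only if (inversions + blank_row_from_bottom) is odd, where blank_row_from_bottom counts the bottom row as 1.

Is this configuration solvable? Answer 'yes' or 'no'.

Answer: yes

Derivation:
Inversions: 66
Blank is in row 1 (0-indexed from top), which is row 3 counting from the bottom (bottom = 1).
66 + 3 = 69, which is odd, so the puzzle is solvable.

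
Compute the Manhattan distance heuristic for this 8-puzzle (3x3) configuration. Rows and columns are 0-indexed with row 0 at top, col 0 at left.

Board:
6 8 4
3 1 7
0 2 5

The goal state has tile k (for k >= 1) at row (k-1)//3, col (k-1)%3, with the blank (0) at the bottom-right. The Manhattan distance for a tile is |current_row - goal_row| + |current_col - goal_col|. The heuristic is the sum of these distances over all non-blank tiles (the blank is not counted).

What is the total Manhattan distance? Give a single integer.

Tile 6: at (0,0), goal (1,2), distance |0-1|+|0-2| = 3
Tile 8: at (0,1), goal (2,1), distance |0-2|+|1-1| = 2
Tile 4: at (0,2), goal (1,0), distance |0-1|+|2-0| = 3
Tile 3: at (1,0), goal (0,2), distance |1-0|+|0-2| = 3
Tile 1: at (1,1), goal (0,0), distance |1-0|+|1-0| = 2
Tile 7: at (1,2), goal (2,0), distance |1-2|+|2-0| = 3
Tile 2: at (2,1), goal (0,1), distance |2-0|+|1-1| = 2
Tile 5: at (2,2), goal (1,1), distance |2-1|+|2-1| = 2
Sum: 3 + 2 + 3 + 3 + 2 + 3 + 2 + 2 = 20

Answer: 20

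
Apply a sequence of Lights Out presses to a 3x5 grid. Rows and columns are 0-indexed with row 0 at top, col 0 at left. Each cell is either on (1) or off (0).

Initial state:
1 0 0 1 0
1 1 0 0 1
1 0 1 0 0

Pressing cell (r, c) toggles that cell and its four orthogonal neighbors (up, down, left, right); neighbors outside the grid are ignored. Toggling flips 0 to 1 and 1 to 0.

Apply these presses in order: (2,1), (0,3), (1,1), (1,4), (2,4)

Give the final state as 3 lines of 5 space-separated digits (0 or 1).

Answer: 1 1 1 0 0
0 1 1 0 1
0 0 0 1 0

Derivation:
After press 1 at (2,1):
1 0 0 1 0
1 0 0 0 1
0 1 0 0 0

After press 2 at (0,3):
1 0 1 0 1
1 0 0 1 1
0 1 0 0 0

After press 3 at (1,1):
1 1 1 0 1
0 1 1 1 1
0 0 0 0 0

After press 4 at (1,4):
1 1 1 0 0
0 1 1 0 0
0 0 0 0 1

After press 5 at (2,4):
1 1 1 0 0
0 1 1 0 1
0 0 0 1 0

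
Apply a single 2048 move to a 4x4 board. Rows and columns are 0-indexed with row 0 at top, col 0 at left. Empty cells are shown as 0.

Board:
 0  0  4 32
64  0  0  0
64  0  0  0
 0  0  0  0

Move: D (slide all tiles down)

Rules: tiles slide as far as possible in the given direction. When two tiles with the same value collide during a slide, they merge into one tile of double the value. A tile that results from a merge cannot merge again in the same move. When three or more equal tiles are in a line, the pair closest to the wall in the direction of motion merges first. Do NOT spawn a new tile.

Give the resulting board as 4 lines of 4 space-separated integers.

Slide down:
col 0: [0, 64, 64, 0] -> [0, 0, 0, 128]
col 1: [0, 0, 0, 0] -> [0, 0, 0, 0]
col 2: [4, 0, 0, 0] -> [0, 0, 0, 4]
col 3: [32, 0, 0, 0] -> [0, 0, 0, 32]

Answer:   0   0   0   0
  0   0   0   0
  0   0   0   0
128   0   4  32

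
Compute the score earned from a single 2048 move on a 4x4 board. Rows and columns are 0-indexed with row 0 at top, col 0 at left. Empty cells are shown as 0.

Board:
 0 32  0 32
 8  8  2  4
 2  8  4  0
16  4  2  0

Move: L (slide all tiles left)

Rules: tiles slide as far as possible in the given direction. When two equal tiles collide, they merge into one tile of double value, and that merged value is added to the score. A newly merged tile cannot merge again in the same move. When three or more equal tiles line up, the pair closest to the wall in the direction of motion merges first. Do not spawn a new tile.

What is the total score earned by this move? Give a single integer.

Answer: 80

Derivation:
Slide left:
row 0: [0, 32, 0, 32] -> [64, 0, 0, 0]  score +64 (running 64)
row 1: [8, 8, 2, 4] -> [16, 2, 4, 0]  score +16 (running 80)
row 2: [2, 8, 4, 0] -> [2, 8, 4, 0]  score +0 (running 80)
row 3: [16, 4, 2, 0] -> [16, 4, 2, 0]  score +0 (running 80)
Board after move:
64  0  0  0
16  2  4  0
 2  8  4  0
16  4  2  0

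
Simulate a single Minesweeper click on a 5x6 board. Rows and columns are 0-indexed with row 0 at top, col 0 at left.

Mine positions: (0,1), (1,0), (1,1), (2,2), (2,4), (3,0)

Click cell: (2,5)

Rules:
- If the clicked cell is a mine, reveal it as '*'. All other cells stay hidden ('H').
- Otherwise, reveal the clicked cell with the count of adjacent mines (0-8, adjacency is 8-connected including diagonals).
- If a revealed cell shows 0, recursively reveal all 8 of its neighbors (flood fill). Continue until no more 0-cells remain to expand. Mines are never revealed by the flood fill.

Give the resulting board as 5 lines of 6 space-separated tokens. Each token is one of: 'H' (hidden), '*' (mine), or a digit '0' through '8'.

H H H H H H
H H H H H H
H H H H H 1
H H H H H H
H H H H H H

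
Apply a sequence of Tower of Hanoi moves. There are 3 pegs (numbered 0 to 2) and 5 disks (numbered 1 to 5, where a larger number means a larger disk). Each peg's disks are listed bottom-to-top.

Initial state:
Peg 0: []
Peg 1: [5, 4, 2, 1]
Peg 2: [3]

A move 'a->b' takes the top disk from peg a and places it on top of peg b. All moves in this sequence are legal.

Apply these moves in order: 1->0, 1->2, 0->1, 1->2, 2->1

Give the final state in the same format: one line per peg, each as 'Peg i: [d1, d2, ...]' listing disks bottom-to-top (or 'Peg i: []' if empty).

After move 1 (1->0):
Peg 0: [1]
Peg 1: [5, 4, 2]
Peg 2: [3]

After move 2 (1->2):
Peg 0: [1]
Peg 1: [5, 4]
Peg 2: [3, 2]

After move 3 (0->1):
Peg 0: []
Peg 1: [5, 4, 1]
Peg 2: [3, 2]

After move 4 (1->2):
Peg 0: []
Peg 1: [5, 4]
Peg 2: [3, 2, 1]

After move 5 (2->1):
Peg 0: []
Peg 1: [5, 4, 1]
Peg 2: [3, 2]

Answer: Peg 0: []
Peg 1: [5, 4, 1]
Peg 2: [3, 2]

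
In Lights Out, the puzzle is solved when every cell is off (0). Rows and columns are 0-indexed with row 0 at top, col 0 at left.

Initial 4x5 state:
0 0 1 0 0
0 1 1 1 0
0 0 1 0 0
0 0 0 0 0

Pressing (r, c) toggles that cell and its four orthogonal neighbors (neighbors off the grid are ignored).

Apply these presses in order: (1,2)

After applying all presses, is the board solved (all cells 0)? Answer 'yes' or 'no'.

After press 1 at (1,2):
0 0 0 0 0
0 0 0 0 0
0 0 0 0 0
0 0 0 0 0

Lights still on: 0

Answer: yes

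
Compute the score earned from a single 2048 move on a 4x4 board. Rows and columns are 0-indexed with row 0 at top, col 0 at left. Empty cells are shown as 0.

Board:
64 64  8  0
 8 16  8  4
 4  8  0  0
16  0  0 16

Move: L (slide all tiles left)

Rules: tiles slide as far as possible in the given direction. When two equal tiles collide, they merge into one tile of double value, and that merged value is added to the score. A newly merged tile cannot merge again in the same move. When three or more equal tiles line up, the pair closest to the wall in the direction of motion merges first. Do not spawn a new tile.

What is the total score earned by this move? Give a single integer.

Answer: 160

Derivation:
Slide left:
row 0: [64, 64, 8, 0] -> [128, 8, 0, 0]  score +128 (running 128)
row 1: [8, 16, 8, 4] -> [8, 16, 8, 4]  score +0 (running 128)
row 2: [4, 8, 0, 0] -> [4, 8, 0, 0]  score +0 (running 128)
row 3: [16, 0, 0, 16] -> [32, 0, 0, 0]  score +32 (running 160)
Board after move:
128   8   0   0
  8  16   8   4
  4   8   0   0
 32   0   0   0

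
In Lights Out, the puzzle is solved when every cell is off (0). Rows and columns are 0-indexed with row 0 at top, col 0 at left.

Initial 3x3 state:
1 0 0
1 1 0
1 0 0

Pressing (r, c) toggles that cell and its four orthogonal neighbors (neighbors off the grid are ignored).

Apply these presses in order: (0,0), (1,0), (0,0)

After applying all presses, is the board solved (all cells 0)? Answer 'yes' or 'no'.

Answer: yes

Derivation:
After press 1 at (0,0):
0 1 0
0 1 0
1 0 0

After press 2 at (1,0):
1 1 0
1 0 0
0 0 0

After press 3 at (0,0):
0 0 0
0 0 0
0 0 0

Lights still on: 0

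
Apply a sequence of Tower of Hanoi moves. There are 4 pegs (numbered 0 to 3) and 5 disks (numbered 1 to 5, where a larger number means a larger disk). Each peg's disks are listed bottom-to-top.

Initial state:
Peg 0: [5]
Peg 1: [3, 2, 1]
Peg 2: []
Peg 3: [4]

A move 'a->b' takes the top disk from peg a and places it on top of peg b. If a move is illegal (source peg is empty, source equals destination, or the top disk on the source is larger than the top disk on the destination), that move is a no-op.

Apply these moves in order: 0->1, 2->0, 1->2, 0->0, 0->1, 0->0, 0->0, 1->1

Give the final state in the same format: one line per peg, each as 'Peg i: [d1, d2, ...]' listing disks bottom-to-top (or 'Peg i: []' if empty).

Answer: Peg 0: [5]
Peg 1: [3, 2]
Peg 2: [1]
Peg 3: [4]

Derivation:
After move 1 (0->1):
Peg 0: [5]
Peg 1: [3, 2, 1]
Peg 2: []
Peg 3: [4]

After move 2 (2->0):
Peg 0: [5]
Peg 1: [3, 2, 1]
Peg 2: []
Peg 3: [4]

After move 3 (1->2):
Peg 0: [5]
Peg 1: [3, 2]
Peg 2: [1]
Peg 3: [4]

After move 4 (0->0):
Peg 0: [5]
Peg 1: [3, 2]
Peg 2: [1]
Peg 3: [4]

After move 5 (0->1):
Peg 0: [5]
Peg 1: [3, 2]
Peg 2: [1]
Peg 3: [4]

After move 6 (0->0):
Peg 0: [5]
Peg 1: [3, 2]
Peg 2: [1]
Peg 3: [4]

After move 7 (0->0):
Peg 0: [5]
Peg 1: [3, 2]
Peg 2: [1]
Peg 3: [4]

After move 8 (1->1):
Peg 0: [5]
Peg 1: [3, 2]
Peg 2: [1]
Peg 3: [4]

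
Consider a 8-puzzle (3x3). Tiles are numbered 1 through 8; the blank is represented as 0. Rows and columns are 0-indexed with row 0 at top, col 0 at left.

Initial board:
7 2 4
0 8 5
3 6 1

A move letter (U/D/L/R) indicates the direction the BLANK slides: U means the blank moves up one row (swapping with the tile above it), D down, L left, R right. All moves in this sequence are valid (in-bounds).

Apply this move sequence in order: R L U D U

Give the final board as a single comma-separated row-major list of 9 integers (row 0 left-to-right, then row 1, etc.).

Answer: 0, 2, 4, 7, 8, 5, 3, 6, 1

Derivation:
After move 1 (R):
7 2 4
8 0 5
3 6 1

After move 2 (L):
7 2 4
0 8 5
3 6 1

After move 3 (U):
0 2 4
7 8 5
3 6 1

After move 4 (D):
7 2 4
0 8 5
3 6 1

After move 5 (U):
0 2 4
7 8 5
3 6 1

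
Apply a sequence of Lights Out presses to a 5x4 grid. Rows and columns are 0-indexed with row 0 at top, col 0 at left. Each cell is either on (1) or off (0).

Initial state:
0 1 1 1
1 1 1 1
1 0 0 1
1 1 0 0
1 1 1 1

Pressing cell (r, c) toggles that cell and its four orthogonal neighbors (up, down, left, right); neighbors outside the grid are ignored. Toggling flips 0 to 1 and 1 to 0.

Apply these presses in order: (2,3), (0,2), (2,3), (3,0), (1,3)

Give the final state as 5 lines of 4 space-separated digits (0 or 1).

Answer: 0 0 0 1
1 1 1 0
0 0 0 0
0 0 0 0
0 1 1 1

Derivation:
After press 1 at (2,3):
0 1 1 1
1 1 1 0
1 0 1 0
1 1 0 1
1 1 1 1

After press 2 at (0,2):
0 0 0 0
1 1 0 0
1 0 1 0
1 1 0 1
1 1 1 1

After press 3 at (2,3):
0 0 0 0
1 1 0 1
1 0 0 1
1 1 0 0
1 1 1 1

After press 4 at (3,0):
0 0 0 0
1 1 0 1
0 0 0 1
0 0 0 0
0 1 1 1

After press 5 at (1,3):
0 0 0 1
1 1 1 0
0 0 0 0
0 0 0 0
0 1 1 1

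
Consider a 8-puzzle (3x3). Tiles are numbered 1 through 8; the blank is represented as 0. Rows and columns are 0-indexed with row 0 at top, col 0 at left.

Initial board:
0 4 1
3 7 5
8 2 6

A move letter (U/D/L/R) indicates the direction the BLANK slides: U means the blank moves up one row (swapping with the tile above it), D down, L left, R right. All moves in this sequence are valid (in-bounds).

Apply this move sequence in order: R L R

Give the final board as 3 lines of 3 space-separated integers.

After move 1 (R):
4 0 1
3 7 5
8 2 6

After move 2 (L):
0 4 1
3 7 5
8 2 6

After move 3 (R):
4 0 1
3 7 5
8 2 6

Answer: 4 0 1
3 7 5
8 2 6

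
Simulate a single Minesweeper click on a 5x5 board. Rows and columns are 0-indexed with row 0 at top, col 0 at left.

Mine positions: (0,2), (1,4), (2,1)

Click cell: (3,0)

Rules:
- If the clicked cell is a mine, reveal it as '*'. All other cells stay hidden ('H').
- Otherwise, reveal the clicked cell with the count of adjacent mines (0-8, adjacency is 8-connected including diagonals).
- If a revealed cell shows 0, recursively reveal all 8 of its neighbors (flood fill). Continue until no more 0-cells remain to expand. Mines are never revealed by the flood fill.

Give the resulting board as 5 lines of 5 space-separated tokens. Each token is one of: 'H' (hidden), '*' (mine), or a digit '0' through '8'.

H H H H H
H H H H H
H H H H H
1 H H H H
H H H H H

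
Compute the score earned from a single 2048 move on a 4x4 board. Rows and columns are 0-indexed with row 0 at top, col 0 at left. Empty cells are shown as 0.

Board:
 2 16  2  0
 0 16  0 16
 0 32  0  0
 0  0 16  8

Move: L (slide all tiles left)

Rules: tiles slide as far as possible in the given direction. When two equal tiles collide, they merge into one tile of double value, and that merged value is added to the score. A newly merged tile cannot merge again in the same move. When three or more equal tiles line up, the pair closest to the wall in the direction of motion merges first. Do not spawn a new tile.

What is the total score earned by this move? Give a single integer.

Slide left:
row 0: [2, 16, 2, 0] -> [2, 16, 2, 0]  score +0 (running 0)
row 1: [0, 16, 0, 16] -> [32, 0, 0, 0]  score +32 (running 32)
row 2: [0, 32, 0, 0] -> [32, 0, 0, 0]  score +0 (running 32)
row 3: [0, 0, 16, 8] -> [16, 8, 0, 0]  score +0 (running 32)
Board after move:
 2 16  2  0
32  0  0  0
32  0  0  0
16  8  0  0

Answer: 32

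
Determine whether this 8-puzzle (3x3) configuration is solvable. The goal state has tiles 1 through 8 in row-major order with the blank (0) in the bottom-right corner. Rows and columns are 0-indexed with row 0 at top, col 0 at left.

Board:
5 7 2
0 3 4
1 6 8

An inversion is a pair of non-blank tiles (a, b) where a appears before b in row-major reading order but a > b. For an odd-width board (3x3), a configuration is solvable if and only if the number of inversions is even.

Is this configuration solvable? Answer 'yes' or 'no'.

Answer: yes

Derivation:
Inversions (pairs i<j in row-major order where tile[i] > tile[j] > 0): 12
12 is even, so the puzzle is solvable.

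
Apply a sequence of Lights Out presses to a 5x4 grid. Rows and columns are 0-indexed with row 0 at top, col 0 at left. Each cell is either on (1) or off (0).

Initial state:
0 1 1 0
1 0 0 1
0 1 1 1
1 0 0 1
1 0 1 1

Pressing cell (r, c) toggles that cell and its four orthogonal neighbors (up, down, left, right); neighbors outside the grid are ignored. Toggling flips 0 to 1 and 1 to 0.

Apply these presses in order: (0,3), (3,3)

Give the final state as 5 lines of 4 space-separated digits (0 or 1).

Answer: 0 1 0 1
1 0 0 0
0 1 1 0
1 0 1 0
1 0 1 0

Derivation:
After press 1 at (0,3):
0 1 0 1
1 0 0 0
0 1 1 1
1 0 0 1
1 0 1 1

After press 2 at (3,3):
0 1 0 1
1 0 0 0
0 1 1 0
1 0 1 0
1 0 1 0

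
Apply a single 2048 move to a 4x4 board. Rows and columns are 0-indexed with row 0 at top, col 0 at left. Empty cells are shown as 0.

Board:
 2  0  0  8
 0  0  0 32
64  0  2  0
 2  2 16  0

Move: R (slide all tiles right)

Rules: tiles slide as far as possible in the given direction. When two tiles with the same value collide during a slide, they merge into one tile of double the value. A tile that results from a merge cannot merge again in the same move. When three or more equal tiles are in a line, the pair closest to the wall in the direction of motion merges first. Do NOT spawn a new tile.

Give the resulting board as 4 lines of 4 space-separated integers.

Slide right:
row 0: [2, 0, 0, 8] -> [0, 0, 2, 8]
row 1: [0, 0, 0, 32] -> [0, 0, 0, 32]
row 2: [64, 0, 2, 0] -> [0, 0, 64, 2]
row 3: [2, 2, 16, 0] -> [0, 0, 4, 16]

Answer:  0  0  2  8
 0  0  0 32
 0  0 64  2
 0  0  4 16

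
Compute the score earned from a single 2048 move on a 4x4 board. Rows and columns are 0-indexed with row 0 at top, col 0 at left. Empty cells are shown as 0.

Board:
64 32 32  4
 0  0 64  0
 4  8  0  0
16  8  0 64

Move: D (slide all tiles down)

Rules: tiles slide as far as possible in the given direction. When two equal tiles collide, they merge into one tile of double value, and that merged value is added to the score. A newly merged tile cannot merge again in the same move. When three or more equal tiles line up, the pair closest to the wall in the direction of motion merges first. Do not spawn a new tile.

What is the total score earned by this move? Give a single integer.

Slide down:
col 0: [64, 0, 4, 16] -> [0, 64, 4, 16]  score +0 (running 0)
col 1: [32, 0, 8, 8] -> [0, 0, 32, 16]  score +16 (running 16)
col 2: [32, 64, 0, 0] -> [0, 0, 32, 64]  score +0 (running 16)
col 3: [4, 0, 0, 64] -> [0, 0, 4, 64]  score +0 (running 16)
Board after move:
 0  0  0  0
64  0  0  0
 4 32 32  4
16 16 64 64

Answer: 16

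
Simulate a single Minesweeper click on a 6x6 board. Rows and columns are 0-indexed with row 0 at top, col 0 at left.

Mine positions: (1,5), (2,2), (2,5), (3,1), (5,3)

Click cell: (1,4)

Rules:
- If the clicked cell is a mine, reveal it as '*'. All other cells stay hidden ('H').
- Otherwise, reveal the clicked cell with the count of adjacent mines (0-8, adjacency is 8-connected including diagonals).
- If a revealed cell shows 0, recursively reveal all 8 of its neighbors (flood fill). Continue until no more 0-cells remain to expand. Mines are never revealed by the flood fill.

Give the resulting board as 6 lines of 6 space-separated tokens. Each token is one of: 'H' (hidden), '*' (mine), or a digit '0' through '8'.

H H H H H H
H H H H 2 H
H H H H H H
H H H H H H
H H H H H H
H H H H H H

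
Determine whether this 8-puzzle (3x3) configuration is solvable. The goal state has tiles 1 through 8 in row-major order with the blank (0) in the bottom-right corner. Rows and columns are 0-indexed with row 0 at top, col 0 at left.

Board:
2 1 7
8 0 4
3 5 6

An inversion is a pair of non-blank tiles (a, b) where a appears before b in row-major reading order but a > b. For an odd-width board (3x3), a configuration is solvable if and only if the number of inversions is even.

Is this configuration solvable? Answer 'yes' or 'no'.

Answer: yes

Derivation:
Inversions (pairs i<j in row-major order where tile[i] > tile[j] > 0): 10
10 is even, so the puzzle is solvable.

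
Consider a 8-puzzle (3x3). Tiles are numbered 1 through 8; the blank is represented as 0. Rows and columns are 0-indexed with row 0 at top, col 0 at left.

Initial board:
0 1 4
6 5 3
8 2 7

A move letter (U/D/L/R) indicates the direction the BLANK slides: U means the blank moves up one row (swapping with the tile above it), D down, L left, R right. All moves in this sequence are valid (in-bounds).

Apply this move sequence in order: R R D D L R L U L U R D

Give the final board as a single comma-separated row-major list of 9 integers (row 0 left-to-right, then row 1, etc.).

After move 1 (R):
1 0 4
6 5 3
8 2 7

After move 2 (R):
1 4 0
6 5 3
8 2 7

After move 3 (D):
1 4 3
6 5 0
8 2 7

After move 4 (D):
1 4 3
6 5 7
8 2 0

After move 5 (L):
1 4 3
6 5 7
8 0 2

After move 6 (R):
1 4 3
6 5 7
8 2 0

After move 7 (L):
1 4 3
6 5 7
8 0 2

After move 8 (U):
1 4 3
6 0 7
8 5 2

After move 9 (L):
1 4 3
0 6 7
8 5 2

After move 10 (U):
0 4 3
1 6 7
8 5 2

After move 11 (R):
4 0 3
1 6 7
8 5 2

After move 12 (D):
4 6 3
1 0 7
8 5 2

Answer: 4, 6, 3, 1, 0, 7, 8, 5, 2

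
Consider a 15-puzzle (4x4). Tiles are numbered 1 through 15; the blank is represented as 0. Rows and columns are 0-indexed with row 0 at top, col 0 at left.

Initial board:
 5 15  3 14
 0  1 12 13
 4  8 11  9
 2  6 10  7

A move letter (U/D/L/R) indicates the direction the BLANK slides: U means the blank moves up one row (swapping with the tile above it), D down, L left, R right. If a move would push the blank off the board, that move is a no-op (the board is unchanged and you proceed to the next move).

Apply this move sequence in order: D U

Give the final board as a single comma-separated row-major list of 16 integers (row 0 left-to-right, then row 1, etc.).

Answer: 5, 15, 3, 14, 0, 1, 12, 13, 4, 8, 11, 9, 2, 6, 10, 7

Derivation:
After move 1 (D):
 5 15  3 14
 4  1 12 13
 0  8 11  9
 2  6 10  7

After move 2 (U):
 5 15  3 14
 0  1 12 13
 4  8 11  9
 2  6 10  7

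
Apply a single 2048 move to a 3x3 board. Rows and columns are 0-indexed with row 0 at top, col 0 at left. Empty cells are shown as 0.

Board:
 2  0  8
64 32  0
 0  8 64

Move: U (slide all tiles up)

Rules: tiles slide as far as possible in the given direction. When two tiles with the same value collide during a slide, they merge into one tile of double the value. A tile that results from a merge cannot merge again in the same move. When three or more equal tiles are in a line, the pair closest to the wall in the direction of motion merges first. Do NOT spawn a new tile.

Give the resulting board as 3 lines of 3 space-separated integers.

Slide up:
col 0: [2, 64, 0] -> [2, 64, 0]
col 1: [0, 32, 8] -> [32, 8, 0]
col 2: [8, 0, 64] -> [8, 64, 0]

Answer:  2 32  8
64  8 64
 0  0  0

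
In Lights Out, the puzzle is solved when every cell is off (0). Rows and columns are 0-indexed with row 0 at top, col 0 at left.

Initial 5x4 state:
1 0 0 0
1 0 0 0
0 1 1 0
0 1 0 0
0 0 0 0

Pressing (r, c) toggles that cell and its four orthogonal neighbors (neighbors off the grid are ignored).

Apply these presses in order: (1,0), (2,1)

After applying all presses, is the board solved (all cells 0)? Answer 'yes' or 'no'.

Answer: yes

Derivation:
After press 1 at (1,0):
0 0 0 0
0 1 0 0
1 1 1 0
0 1 0 0
0 0 0 0

After press 2 at (2,1):
0 0 0 0
0 0 0 0
0 0 0 0
0 0 0 0
0 0 0 0

Lights still on: 0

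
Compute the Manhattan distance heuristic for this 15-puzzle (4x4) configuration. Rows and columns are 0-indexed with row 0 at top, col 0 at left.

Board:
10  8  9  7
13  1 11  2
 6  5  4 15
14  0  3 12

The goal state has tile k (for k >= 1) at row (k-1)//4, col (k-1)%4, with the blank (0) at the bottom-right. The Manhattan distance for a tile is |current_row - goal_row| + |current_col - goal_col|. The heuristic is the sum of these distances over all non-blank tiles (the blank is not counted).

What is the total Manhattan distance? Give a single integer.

Tile 10: at (0,0), goal (2,1), distance |0-2|+|0-1| = 3
Tile 8: at (0,1), goal (1,3), distance |0-1|+|1-3| = 3
Tile 9: at (0,2), goal (2,0), distance |0-2|+|2-0| = 4
Tile 7: at (0,3), goal (1,2), distance |0-1|+|3-2| = 2
Tile 13: at (1,0), goal (3,0), distance |1-3|+|0-0| = 2
Tile 1: at (1,1), goal (0,0), distance |1-0|+|1-0| = 2
Tile 11: at (1,2), goal (2,2), distance |1-2|+|2-2| = 1
Tile 2: at (1,3), goal (0,1), distance |1-0|+|3-1| = 3
Tile 6: at (2,0), goal (1,1), distance |2-1|+|0-1| = 2
Tile 5: at (2,1), goal (1,0), distance |2-1|+|1-0| = 2
Tile 4: at (2,2), goal (0,3), distance |2-0|+|2-3| = 3
Tile 15: at (2,3), goal (3,2), distance |2-3|+|3-2| = 2
Tile 14: at (3,0), goal (3,1), distance |3-3|+|0-1| = 1
Tile 3: at (3,2), goal (0,2), distance |3-0|+|2-2| = 3
Tile 12: at (3,3), goal (2,3), distance |3-2|+|3-3| = 1
Sum: 3 + 3 + 4 + 2 + 2 + 2 + 1 + 3 + 2 + 2 + 3 + 2 + 1 + 3 + 1 = 34

Answer: 34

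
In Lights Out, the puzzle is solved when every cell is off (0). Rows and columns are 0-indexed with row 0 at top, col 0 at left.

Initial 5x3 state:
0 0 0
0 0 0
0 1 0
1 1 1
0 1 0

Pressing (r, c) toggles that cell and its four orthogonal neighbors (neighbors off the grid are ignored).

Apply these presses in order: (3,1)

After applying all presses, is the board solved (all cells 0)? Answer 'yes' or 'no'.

After press 1 at (3,1):
0 0 0
0 0 0
0 0 0
0 0 0
0 0 0

Lights still on: 0

Answer: yes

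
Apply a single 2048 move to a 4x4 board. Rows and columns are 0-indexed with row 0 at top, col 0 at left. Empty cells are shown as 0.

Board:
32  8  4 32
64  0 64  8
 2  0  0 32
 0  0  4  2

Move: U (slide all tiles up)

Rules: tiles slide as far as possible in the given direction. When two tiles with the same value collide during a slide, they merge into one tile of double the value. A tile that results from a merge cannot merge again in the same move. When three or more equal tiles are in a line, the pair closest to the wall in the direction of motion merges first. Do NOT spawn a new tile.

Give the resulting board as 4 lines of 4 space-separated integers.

Slide up:
col 0: [32, 64, 2, 0] -> [32, 64, 2, 0]
col 1: [8, 0, 0, 0] -> [8, 0, 0, 0]
col 2: [4, 64, 0, 4] -> [4, 64, 4, 0]
col 3: [32, 8, 32, 2] -> [32, 8, 32, 2]

Answer: 32  8  4 32
64  0 64  8
 2  0  4 32
 0  0  0  2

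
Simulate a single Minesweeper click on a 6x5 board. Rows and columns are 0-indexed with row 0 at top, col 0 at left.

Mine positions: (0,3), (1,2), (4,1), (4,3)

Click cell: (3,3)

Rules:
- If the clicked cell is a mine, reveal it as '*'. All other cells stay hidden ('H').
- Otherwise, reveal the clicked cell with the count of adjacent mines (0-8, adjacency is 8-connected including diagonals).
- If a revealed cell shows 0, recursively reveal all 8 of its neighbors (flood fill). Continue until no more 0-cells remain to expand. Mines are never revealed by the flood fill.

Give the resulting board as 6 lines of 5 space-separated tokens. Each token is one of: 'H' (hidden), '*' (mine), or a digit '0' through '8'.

H H H H H
H H H H H
H H H H H
H H H 1 H
H H H H H
H H H H H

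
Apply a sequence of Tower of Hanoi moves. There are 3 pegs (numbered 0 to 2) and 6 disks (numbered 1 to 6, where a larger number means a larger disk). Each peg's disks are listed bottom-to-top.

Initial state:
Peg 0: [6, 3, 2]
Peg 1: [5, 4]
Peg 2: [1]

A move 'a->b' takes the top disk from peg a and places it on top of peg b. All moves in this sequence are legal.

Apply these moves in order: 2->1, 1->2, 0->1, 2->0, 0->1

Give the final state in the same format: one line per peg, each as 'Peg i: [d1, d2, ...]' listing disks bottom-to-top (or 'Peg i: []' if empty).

Answer: Peg 0: [6, 3]
Peg 1: [5, 4, 2, 1]
Peg 2: []

Derivation:
After move 1 (2->1):
Peg 0: [6, 3, 2]
Peg 1: [5, 4, 1]
Peg 2: []

After move 2 (1->2):
Peg 0: [6, 3, 2]
Peg 1: [5, 4]
Peg 2: [1]

After move 3 (0->1):
Peg 0: [6, 3]
Peg 1: [5, 4, 2]
Peg 2: [1]

After move 4 (2->0):
Peg 0: [6, 3, 1]
Peg 1: [5, 4, 2]
Peg 2: []

After move 5 (0->1):
Peg 0: [6, 3]
Peg 1: [5, 4, 2, 1]
Peg 2: []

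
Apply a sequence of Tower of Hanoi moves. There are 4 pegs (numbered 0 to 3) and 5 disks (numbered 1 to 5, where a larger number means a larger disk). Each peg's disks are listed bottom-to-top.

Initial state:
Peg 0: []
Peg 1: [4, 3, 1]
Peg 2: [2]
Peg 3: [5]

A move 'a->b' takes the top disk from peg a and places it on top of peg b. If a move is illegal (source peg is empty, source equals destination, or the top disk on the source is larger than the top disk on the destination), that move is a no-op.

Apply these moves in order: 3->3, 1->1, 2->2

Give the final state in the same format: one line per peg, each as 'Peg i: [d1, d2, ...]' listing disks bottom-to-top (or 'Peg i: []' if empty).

Answer: Peg 0: []
Peg 1: [4, 3, 1]
Peg 2: [2]
Peg 3: [5]

Derivation:
After move 1 (3->3):
Peg 0: []
Peg 1: [4, 3, 1]
Peg 2: [2]
Peg 3: [5]

After move 2 (1->1):
Peg 0: []
Peg 1: [4, 3, 1]
Peg 2: [2]
Peg 3: [5]

After move 3 (2->2):
Peg 0: []
Peg 1: [4, 3, 1]
Peg 2: [2]
Peg 3: [5]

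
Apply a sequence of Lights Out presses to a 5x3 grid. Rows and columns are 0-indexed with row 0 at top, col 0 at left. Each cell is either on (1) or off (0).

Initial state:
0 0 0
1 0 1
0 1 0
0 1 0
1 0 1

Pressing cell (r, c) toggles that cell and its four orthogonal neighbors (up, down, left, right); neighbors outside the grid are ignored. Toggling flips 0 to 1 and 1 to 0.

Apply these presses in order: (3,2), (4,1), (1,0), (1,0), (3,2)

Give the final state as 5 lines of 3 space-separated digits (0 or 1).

After press 1 at (3,2):
0 0 0
1 0 1
0 1 1
0 0 1
1 0 0

After press 2 at (4,1):
0 0 0
1 0 1
0 1 1
0 1 1
0 1 1

After press 3 at (1,0):
1 0 0
0 1 1
1 1 1
0 1 1
0 1 1

After press 4 at (1,0):
0 0 0
1 0 1
0 1 1
0 1 1
0 1 1

After press 5 at (3,2):
0 0 0
1 0 1
0 1 0
0 0 0
0 1 0

Answer: 0 0 0
1 0 1
0 1 0
0 0 0
0 1 0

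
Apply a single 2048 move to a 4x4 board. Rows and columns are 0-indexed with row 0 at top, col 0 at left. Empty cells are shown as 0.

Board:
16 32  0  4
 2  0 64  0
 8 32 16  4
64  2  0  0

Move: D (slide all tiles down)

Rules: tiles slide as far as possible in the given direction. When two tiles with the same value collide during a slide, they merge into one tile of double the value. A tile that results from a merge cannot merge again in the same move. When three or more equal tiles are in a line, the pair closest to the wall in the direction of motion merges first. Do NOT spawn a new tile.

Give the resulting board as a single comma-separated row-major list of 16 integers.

Slide down:
col 0: [16, 2, 8, 64] -> [16, 2, 8, 64]
col 1: [32, 0, 32, 2] -> [0, 0, 64, 2]
col 2: [0, 64, 16, 0] -> [0, 0, 64, 16]
col 3: [4, 0, 4, 0] -> [0, 0, 0, 8]

Answer: 16, 0, 0, 0, 2, 0, 0, 0, 8, 64, 64, 0, 64, 2, 16, 8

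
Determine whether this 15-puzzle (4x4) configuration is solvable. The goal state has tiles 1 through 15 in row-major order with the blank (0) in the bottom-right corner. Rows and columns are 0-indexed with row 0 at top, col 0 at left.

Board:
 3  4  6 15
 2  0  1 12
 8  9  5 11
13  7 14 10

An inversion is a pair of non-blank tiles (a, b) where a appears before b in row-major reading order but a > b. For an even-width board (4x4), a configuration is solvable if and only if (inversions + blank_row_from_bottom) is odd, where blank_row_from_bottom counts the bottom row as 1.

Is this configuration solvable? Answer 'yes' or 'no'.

Inversions: 34
Blank is in row 1 (0-indexed from top), which is row 3 counting from the bottom (bottom = 1).
34 + 3 = 37, which is odd, so the puzzle is solvable.

Answer: yes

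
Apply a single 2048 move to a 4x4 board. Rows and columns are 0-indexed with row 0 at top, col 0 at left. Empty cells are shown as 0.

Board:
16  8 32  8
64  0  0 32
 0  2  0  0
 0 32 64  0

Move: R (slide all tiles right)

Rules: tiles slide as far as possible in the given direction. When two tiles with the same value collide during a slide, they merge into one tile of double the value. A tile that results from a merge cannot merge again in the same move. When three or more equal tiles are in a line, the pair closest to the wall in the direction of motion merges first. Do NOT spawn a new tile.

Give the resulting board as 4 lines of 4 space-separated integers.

Answer: 16  8 32  8
 0  0 64 32
 0  0  0  2
 0  0 32 64

Derivation:
Slide right:
row 0: [16, 8, 32, 8] -> [16, 8, 32, 8]
row 1: [64, 0, 0, 32] -> [0, 0, 64, 32]
row 2: [0, 2, 0, 0] -> [0, 0, 0, 2]
row 3: [0, 32, 64, 0] -> [0, 0, 32, 64]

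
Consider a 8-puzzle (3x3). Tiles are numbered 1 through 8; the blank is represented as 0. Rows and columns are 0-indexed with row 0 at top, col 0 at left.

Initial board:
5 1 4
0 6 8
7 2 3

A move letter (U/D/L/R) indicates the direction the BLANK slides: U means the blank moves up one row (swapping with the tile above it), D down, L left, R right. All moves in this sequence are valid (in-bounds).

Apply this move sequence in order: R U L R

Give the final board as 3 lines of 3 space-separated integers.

After move 1 (R):
5 1 4
6 0 8
7 2 3

After move 2 (U):
5 0 4
6 1 8
7 2 3

After move 3 (L):
0 5 4
6 1 8
7 2 3

After move 4 (R):
5 0 4
6 1 8
7 2 3

Answer: 5 0 4
6 1 8
7 2 3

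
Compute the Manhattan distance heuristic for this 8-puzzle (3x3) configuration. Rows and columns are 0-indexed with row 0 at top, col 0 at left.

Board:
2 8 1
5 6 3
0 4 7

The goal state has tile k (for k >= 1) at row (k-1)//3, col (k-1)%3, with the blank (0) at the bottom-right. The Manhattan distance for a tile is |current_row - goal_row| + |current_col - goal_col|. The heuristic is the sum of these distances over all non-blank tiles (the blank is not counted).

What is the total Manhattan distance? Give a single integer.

Answer: 12

Derivation:
Tile 2: (0,0)->(0,1) = 1
Tile 8: (0,1)->(2,1) = 2
Tile 1: (0,2)->(0,0) = 2
Tile 5: (1,0)->(1,1) = 1
Tile 6: (1,1)->(1,2) = 1
Tile 3: (1,2)->(0,2) = 1
Tile 4: (2,1)->(1,0) = 2
Tile 7: (2,2)->(2,0) = 2
Sum: 1 + 2 + 2 + 1 + 1 + 1 + 2 + 2 = 12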